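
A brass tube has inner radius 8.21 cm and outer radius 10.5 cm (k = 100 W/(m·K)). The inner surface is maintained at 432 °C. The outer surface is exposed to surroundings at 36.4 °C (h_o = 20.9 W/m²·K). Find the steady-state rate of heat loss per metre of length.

Series thermal resistances, inner to outer:
  R'_brass = ln(0.105/0.0821)/(2πk) = 0.2460/(2π·100) = 3.916×10^-4 m·K/W
  R'_conv,out = 1/(2πr h) = 1/(2π·0.105·20.9) = 0.07252 m·K/W
ΣR = 3.916×10^-4 + 0.07252 = 0.07291 m·K/W
Q' = ΔT/ΣR = (432 °C − 36.4 °C)/0.07291 = 5430 W/m

Q' = 5.43 kW/m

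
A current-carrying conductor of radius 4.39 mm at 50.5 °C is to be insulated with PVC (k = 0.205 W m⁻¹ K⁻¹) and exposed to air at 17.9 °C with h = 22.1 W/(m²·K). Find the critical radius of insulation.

r_cr = 0.928 cm

For a cylinder, r_cr = k_ins/h = 0.205/22.1 = 0.00928 m = 0.928 cm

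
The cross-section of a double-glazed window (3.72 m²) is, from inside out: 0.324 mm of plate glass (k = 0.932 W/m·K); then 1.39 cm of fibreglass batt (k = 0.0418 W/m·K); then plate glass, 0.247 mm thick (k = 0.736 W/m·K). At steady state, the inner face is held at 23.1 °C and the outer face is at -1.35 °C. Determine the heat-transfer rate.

Treat each layer as a resistance in series:
  R_plate glass = L/(kA) = 3.24×10^-4/(0.932·3.72) = 9.345×10^-5 K/W
  R_fibreglass batt = L/(kA) = 0.0139/(0.0418·3.72) = 0.08939 K/W
  R_plate glass = L/(kA) = 2.47×10^-4/(0.736·3.72) = 9.021×10^-5 K/W
ΣR = 9.345×10^-5 + 0.08939 + 9.021×10^-5 = 0.08957 K/W
Q = ΔT/ΣR = (23.1 °C − -1.35 °C)/0.08957 = 273 W

Q = 273 W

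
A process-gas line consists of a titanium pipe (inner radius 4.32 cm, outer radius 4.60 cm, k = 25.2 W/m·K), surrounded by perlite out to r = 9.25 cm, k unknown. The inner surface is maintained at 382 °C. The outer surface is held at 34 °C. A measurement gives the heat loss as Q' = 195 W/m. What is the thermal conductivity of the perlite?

ΣR = ΔT/Q' = |382 − 34|/195 = 1.785 m·K/W
Known resistances:
  R'_titanium = ln(0.0460/0.0432)/(2πk) = 0.06280/(2π·25.2) = 3.966×10^-4 m·K/W
R_perlite = ΣR − ΣR_known = 1.785 − 3.966×10^-4 = 1.785 m·K/W
ln(r₂/r₁)/(2πk) = 1.785 ⇒ k = 0.6986/(2π·1.785) = 0.0623 W/m·K

k = 0.0623 W/m·K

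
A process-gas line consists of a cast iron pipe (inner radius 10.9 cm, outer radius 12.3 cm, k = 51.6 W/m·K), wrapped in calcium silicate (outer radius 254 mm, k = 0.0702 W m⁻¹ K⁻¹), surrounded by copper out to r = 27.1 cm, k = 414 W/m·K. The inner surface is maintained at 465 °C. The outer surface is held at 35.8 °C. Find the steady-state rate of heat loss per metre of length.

Q' = 261 W/m

Resistance network (inner→outer):
  R'_cast iron = ln(0.123/0.109)/(2πk) = 0.1208/(2π·51.6) = 3.727×10^-4 m·K/W
  R'_calcium silicate = ln(0.254/0.123)/(2πk) = 0.7251/(2π·0.0702) = 1.644 m·K/W
  R'_copper = ln(0.271/0.254)/(2πk) = 0.06478/(2π·414) = 2.491×10^-5 m·K/W
ΣR = 3.727×10^-4 + 1.644 + 2.491×10^-5 = 1.644 m·K/W
Q' = ΔT/ΣR = (465 °C − 35.8 °C)/1.644 = 261 W/m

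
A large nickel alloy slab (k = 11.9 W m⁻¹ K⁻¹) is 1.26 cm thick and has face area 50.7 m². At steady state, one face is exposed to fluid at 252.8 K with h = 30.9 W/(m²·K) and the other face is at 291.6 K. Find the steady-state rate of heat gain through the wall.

Resistance network (inner→outer):
  R_conv,in = 1/(hA) = 1/(30.9·50.7) = 6.383×10^-4 K/W
  R_nickel alloy = L/(kA) = 0.0126/(11.9·50.7) = 2.088×10^-5 K/W
ΣR = 6.383×10^-4 + 2.088×10^-5 = 6.592×10^-4 K/W
Q = ΔT/ΣR = (252.8 K − 291.6 K)/6.592×10^-4 = -58900 W
(Negative Q ⇒ heat flows inward; heat gain = 58900 W.)

Q = 58900 W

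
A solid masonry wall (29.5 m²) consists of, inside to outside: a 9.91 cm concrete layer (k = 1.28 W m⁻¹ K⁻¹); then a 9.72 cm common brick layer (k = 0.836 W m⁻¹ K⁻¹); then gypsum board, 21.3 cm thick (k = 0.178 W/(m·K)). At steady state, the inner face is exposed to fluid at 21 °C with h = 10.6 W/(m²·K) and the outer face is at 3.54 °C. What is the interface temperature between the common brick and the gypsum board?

Series thermal resistances, inner to outer:
  R_conv,in = 1/(hA) = 1/(10.6·29.5) = 0.003198 K/W
  R_concrete = L/(kA) = 0.0991/(1.28·29.5) = 0.002624 K/W
  R_common brick = L/(kA) = 0.0972/(0.836·29.5) = 0.003941 K/W
  R_gypsum board = L/(kA) = 0.213/(0.178·29.5) = 0.04056 K/W
ΣR = 0.003198 + 0.002624 + 0.003941 + 0.04056 = 0.05032 K/W
Q = ΔT/ΣR = (21 °C − 3.54 °C)/0.05032 = 347.0 W
From the inner boundary to the common brick/gypsum board interface, ΣR_partial = 0.009763 K/W.
T_interface = T_in − Q·ΣR_partial = 21 °C − (347.0)(0.009763) = 17.6 °C

T = 17.6 °C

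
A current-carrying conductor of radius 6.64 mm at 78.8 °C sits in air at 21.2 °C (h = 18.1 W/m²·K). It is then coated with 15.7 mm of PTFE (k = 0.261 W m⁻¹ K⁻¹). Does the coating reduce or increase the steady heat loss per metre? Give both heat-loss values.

increases: 43.5 → 50.8 W/m

Critical radius for a cylinder: r_cr = k/h = 0.0144 m = 1.44 cm.
Outer radius after coating: r₂ = 0.00664 + 0.0157 = 0.02234 m.
r₁ < r_cr < r₂: heat loss rises to a maximum at r_cr then falls. Whether the coating helps depends on whether Q(r₂) has dropped back below Q(r₁).
Bare: R = 1/(2πr₁h) = 1.324 m·K/W; Q = 57.6/1.324 = 43.5 W/m.
Coated: R = R_cond + R_conv = 1.133 m·K/W; Q = 57.6/1.133 = 50.8 W/m.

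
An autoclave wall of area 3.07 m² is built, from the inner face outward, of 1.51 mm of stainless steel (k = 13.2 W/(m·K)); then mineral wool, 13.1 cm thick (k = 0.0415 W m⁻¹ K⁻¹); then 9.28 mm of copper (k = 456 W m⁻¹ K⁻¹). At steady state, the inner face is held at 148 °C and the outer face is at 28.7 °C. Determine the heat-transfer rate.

Q = 116 W

Series thermal resistances, inner to outer:
  R_stainless steel = L/(kA) = 0.00151/(13.2·3.07) = 3.726×10^-5 K/W
  R_mineral wool = L/(kA) = 0.131/(0.0415·3.07) = 1.028 K/W
  R_copper = L/(kA) = 0.00928/(456·3.07) = 6.629×10^-6 K/W
ΣR = 3.726×10^-5 + 1.028 + 6.629×10^-6 = 1.028 K/W
Q = ΔT/ΣR = (148 °C − 28.7 °C)/1.028 = 116 W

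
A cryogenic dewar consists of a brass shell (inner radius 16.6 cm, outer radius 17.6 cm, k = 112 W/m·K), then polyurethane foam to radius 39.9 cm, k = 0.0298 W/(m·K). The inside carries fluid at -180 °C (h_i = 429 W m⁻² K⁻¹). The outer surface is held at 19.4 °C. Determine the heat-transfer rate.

Q = 23.5 W

Series thermal resistances, inner to outer:
  R_conv,in = 1/(4πr²h) = 1/(4π·0.166²·429) = 0.006732 K/W
  R_brass = (1/0.166 − 1/0.176)/(4πk) = 0.3423/(4π·112) = 2.432×10^-4 K/W
  R_polyurethane foam = (1/0.176 − 1/0.399)/(4πk) = 3.176/(4π·0.0298) = 8.480 K/W
ΣR = 0.006732 + 2.432×10^-4 + 8.480 = 8.487 K/W
Q = ΔT/ΣR = (-180 °C − 19.4 °C)/8.487 = -23.5 W
(Negative Q ⇒ heat flows inward; heat gain = 23.5 W.)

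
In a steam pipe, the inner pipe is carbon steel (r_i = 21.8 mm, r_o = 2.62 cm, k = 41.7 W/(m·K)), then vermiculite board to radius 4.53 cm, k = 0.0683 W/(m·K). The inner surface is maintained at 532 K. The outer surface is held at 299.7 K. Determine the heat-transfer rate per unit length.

Q' = 182 W/m

Treat each layer as a resistance in series:
  R'_carbon steel = ln(0.0262/0.0218)/(2πk) = 0.1838/(2π·41.7) = 7.017×10^-4 m·K/W
  R'_vermiculite board = ln(0.0453/0.0262)/(2πk) = 0.5475/(2π·0.0683) = 1.276 m·K/W
ΣR = 7.017×10^-4 + 1.276 = 1.277 m·K/W
Q' = ΔT/ΣR = (532 K − 299.7 K)/1.277 = 182 W/m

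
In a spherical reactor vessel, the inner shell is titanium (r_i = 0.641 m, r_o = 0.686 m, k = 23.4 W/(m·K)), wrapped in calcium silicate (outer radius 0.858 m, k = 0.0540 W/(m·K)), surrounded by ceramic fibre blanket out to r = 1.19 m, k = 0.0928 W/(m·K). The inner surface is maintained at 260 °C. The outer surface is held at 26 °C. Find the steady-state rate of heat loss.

Q = 330 W

Series thermal resistances, inner to outer:
  R_titanium = (1/0.641 − 1/0.686)/(4πk) = 0.1023/(4π·23.4) = 3.480×10^-4 K/W
  R_calcium silicate = (1/0.686 − 1/0.858)/(4πk) = 0.2922/(4π·0.0540) = 0.4306 K/W
  R_ceramic fibre blanket = (1/0.858 − 1/1.19)/(4πk) = 0.3252/(4π·0.0928) = 0.2788 K/W
ΣR = 3.480×10^-4 + 0.4306 + 0.2788 = 0.7097 K/W
Q = ΔT/ΣR = (260 °C − 26 °C)/0.7097 = 330 W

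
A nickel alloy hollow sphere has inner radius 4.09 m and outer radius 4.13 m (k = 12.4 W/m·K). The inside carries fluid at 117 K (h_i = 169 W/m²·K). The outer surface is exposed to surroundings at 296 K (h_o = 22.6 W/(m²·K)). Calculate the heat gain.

Series thermal resistances, inner to outer:
  R_conv,in = 1/(4πr²h) = 1/(4π·4.09²·169) = 2.815×10^-5 K/W
  R_nickel alloy = (1/4.09 − 1/4.13)/(4πk) = 0.002368/(4π·12.4) = 1.520×10^-5 K/W
  R_conv,out = 1/(4πr²h) = 1/(4π·4.13²·22.6) = 2.064×10^-4 K/W
ΣR = 2.815×10^-5 + 1.520×10^-5 + 2.064×10^-4 = 2.498×10^-4 K/W
Q = ΔT/ΣR = (117 K − 296 K)/2.498×10^-4 = -7.17×10^5 W
(Negative Q ⇒ heat flows inward; heat gain = 7.17×10^5 W.)

Q = 7.17×10^5 W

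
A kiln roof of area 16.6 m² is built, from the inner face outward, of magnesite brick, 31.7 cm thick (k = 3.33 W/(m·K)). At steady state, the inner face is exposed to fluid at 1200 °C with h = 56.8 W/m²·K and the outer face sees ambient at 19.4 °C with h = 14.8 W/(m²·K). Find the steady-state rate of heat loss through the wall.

Series thermal resistances, inner to outer:
  R_conv,in = 1/(hA) = 1/(56.8·16.6) = 0.001061 K/W
  R_magnesite brick = L/(kA) = 0.317/(3.33·16.6) = 0.005735 K/W
  R_conv,out = 1/(hA) = 1/(14.8·16.6) = 0.004070 K/W
ΣR = 0.001061 + 0.005735 + 0.004070 = 0.01087 K/W
Q = ΔT/ΣR = (1200 °C − 19.4 °C)/0.01087 = 1.09×10^5 W

Q = 109 kW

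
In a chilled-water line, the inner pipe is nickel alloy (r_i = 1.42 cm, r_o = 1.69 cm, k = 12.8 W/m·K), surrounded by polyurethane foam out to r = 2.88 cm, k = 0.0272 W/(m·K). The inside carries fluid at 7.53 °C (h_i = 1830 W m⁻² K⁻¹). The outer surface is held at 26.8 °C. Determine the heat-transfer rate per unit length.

Resistance network (inner→outer):
  R'_conv,in = 1/(2πr h) = 1/(2π·0.0142·1830) = 0.006125 m·K/W
  R'_nickel alloy = ln(0.0169/0.0142)/(2πk) = 0.1741/(2π·12.8) = 0.002164 m·K/W
  R'_polyurethane foam = ln(0.0288/0.0169)/(2πk) = 0.5331/(2π·0.0272) = 3.119 m·K/W
ΣR = 0.006125 + 0.002164 + 3.119 = 3.127 m·K/W
Q' = ΔT/ΣR = (7.53 °C − 26.8 °C)/3.127 = -6.16 W/m
(Negative Q' ⇒ heat flows inward; heat gain = 6.16 W/m.)

Q' = 6.16 W/m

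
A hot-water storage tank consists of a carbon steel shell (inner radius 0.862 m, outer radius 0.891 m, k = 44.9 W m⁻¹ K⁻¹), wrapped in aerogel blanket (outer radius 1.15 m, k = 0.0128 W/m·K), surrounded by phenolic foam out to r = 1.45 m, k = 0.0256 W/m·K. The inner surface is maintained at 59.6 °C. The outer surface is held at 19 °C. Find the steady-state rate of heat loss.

Q = 19.1 W

Treat each layer as a resistance in series:
  R_carbon steel = (1/0.862 − 1/0.891)/(4πk) = 0.03776/(4π·44.9) = 6.692×10^-5 K/W
  R_aerogel blanket = (1/0.891 − 1/1.15)/(4πk) = 0.2528/(4π·0.0128) = 1.571 K/W
  R_phenolic foam = (1/1.15 − 1/1.45)/(4πk) = 0.1799/(4π·0.0256) = 0.5592 K/W
ΣR = 6.692×10^-5 + 1.571 + 0.5592 = 2.130 K/W
Q = ΔT/ΣR = (59.6 °C − 19 °C)/2.130 = 19.1 W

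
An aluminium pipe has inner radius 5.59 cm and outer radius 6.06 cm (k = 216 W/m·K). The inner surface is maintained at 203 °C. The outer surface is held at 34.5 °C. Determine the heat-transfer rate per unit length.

Q' = 2.83×10^6 W/m

Q' = 2πk·ΔT/ln(r₂/r₁) = 2π × 216 × 168.5 / ln(0.0606/0.0559) = 2.83×10^6 W/m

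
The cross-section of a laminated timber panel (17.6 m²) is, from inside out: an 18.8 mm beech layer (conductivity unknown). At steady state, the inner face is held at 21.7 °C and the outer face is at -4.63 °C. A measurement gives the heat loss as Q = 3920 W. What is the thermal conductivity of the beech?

k = 0.159 W/m·K

ΣR = ΔT/Q = |21.7 − -4.63|/3920 = 0.006717 K/W
L/(kA) = 0.006717 ⇒ k = 0.0188/(0.006717·17.6) = 0.159 W/m·K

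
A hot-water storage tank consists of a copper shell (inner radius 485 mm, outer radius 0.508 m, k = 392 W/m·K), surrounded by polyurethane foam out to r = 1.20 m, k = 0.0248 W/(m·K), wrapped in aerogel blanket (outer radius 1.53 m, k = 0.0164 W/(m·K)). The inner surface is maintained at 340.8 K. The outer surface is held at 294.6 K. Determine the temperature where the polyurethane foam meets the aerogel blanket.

Resistance network (inner→outer):
  R_copper = (1/0.485 − 1/0.508)/(4πk) = 0.09335/(4π·392) = 1.895×10^-5 K/W
  R_polyurethane foam = (1/0.508 − 1/1.20)/(4πk) = 1.135/(4π·0.0248) = 3.643 K/W
  R_aerogel blanket = (1/1.20 − 1/1.53)/(4πk) = 0.1797/(4π·0.0164) = 0.8721 K/W
ΣR = 1.895×10^-5 + 3.643 + 0.8721 = 4.515 K/W
Q = ΔT/ΣR = (340.8 K − 294.6 K)/4.515 = 10.23 W
From the inner boundary to the polyurethane foam/aerogel blanket interface, ΣR_partial = 3.643 K/W.
T_interface = T_in − Q·ΣR_partial = 340.8 K − (10.23)(3.643) = 303.5 K

T = 303.5 K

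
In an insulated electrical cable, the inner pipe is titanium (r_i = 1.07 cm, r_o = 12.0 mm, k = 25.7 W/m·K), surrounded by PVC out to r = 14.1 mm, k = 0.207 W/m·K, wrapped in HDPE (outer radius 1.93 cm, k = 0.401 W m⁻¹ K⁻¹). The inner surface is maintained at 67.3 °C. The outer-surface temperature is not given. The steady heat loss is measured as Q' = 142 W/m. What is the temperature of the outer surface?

T_out = 31.9 °C

Series resistances:
  R'_titanium = ln(0.0120/0.0107)/(2πk) = 0.1147/(2π·25.7) = 7.101×10^-4 m·K/W
  R'_PVC = ln(0.0141/0.0120)/(2πk) = 0.1613/(2π·0.207) = 0.1240 m·K/W
  R'_HDPE = ln(0.0193/0.0141)/(2πk) = 0.3139/(2π·0.401) = 0.1246 m·K/W
ΣR = 0.2493 m·K/W
ΔT = Q'·ΣR = 142 × 0.2493 = 35.40 K
Heat flows outward, so T_out = T_in − ΔT = 67.3 − 35.40 = 31.9 °C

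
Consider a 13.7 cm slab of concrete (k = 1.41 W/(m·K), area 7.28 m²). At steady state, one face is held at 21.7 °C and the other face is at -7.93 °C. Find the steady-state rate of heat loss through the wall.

Q = 2220 W

Q = kA·ΔT/L = 1.41 × 7.28 × |21.7 °C − -7.93 °C| / 0.137 = 2220 W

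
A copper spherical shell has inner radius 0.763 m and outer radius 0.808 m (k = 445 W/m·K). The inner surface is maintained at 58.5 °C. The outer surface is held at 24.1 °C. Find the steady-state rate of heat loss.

Q = 4πk·ΔT/(1/r₁ − 1/r₂) = 4π × 445 × 34.4 / (1/0.763 − 1/0.808) = 2.64×10^6 W

Q = 2.64×10^6 W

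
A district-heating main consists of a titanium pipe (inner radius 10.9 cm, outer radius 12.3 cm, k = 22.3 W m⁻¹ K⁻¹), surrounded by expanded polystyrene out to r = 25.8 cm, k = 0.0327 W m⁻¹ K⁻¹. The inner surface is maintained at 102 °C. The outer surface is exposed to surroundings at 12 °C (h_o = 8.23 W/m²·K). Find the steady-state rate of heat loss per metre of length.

Q' = 24.4 W/m

Treat each layer as a resistance in series:
  R'_titanium = ln(0.123/0.109)/(2πk) = 0.1208/(2π·22.3) = 8.624×10^-4 m·K/W
  R'_expanded polystyrene = ln(0.258/0.123)/(2πk) = 0.7408/(2π·0.0327) = 3.605 m·K/W
  R'_conv,out = 1/(2πr h) = 1/(2π·0.258·8.23) = 0.07495 m·K/W
ΣR = 8.624×10^-4 + 3.605 + 0.07495 = 3.681 m·K/W
Q' = ΔT/ΣR = (102 °C − 12 °C)/3.681 = 24.4 W/m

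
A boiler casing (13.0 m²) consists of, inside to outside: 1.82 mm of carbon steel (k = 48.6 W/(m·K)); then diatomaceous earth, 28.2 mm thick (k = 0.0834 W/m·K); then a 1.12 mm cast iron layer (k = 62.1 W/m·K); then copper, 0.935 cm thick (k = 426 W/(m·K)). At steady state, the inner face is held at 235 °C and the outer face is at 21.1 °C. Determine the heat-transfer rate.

Q = 8220 W

Resistance network (inner→outer):
  R_carbon steel = L/(kA) = 0.00182/(48.6·13.0) = 2.881×10^-6 K/W
  R_diatomaceous earth = L/(kA) = 0.0282/(0.0834·13.0) = 0.02601 K/W
  R_cast iron = L/(kA) = 0.00112/(62.1·13.0) = 1.387×10^-6 K/W
  R_copper = L/(kA) = 0.00935/(426·13.0) = 1.688×10^-6 K/W
ΣR = 2.881×10^-6 + 0.02601 + 1.387×10^-6 + 1.688×10^-6 = 0.02602 K/W
Q = ΔT/ΣR = (235 °C − 21.1 °C)/0.02602 = 8220 W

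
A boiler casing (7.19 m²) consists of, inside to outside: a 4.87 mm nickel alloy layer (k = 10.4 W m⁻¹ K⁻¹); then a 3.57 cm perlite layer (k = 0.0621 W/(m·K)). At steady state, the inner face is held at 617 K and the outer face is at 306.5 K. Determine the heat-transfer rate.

Series thermal resistances, inner to outer:
  R_nickel alloy = L/(kA) = 0.00487/(10.4·7.19) = 6.513×10^-5 K/W
  R_perlite = L/(kA) = 0.0357/(0.0621·7.19) = 0.07996 K/W
ΣR = 6.513×10^-5 + 0.07996 = 0.08003 K/W
Q = ΔT/ΣR = (617 K − 306.5 K)/0.08003 = 3880 W

Q = 3880 W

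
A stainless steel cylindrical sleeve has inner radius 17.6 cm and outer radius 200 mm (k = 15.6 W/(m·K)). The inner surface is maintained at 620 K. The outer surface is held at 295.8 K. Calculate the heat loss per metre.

Q' = 2πk·ΔT/ln(r₂/r₁) = 2π × 15.6 × 324.2 / ln(0.200/0.176) = 2.49×10^5 W/m

Q' = 249 kW/m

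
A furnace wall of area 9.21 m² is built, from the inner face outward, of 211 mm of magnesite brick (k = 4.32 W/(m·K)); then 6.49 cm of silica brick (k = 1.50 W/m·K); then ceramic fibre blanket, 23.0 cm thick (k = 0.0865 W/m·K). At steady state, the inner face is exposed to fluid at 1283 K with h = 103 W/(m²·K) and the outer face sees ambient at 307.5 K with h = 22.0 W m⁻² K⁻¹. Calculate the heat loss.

Q = 3200 W

Treat each layer as a resistance in series:
  R_conv,in = 1/(hA) = 1/(103·9.21) = 0.001054 K/W
  R_magnesite brick = L/(kA) = 0.211/(4.32·9.21) = 0.005303 K/W
  R_silica brick = L/(kA) = 0.0649/(1.50·9.21) = 0.004698 K/W
  R_ceramic fibre blanket = L/(kA) = 0.230/(0.0865·9.21) = 0.2887 K/W
  R_conv,out = 1/(hA) = 1/(22.0·9.21) = 0.004935 K/W
ΣR = 0.001054 + 0.005303 + 0.004698 + 0.2887 + 0.004935 = 0.3047 K/W
Q = ΔT/ΣR = (1283 K − 307.5 K)/0.3047 = 3200 W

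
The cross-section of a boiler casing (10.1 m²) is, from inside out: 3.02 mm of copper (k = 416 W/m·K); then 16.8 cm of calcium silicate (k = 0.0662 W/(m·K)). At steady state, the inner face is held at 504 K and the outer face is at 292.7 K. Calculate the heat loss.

Series thermal resistances, inner to outer:
  R_copper = L/(kA) = 0.00302/(416·10.1) = 7.188×10^-7 K/W
  R_calcium silicate = L/(kA) = 0.168/(0.0662·10.1) = 0.2513 K/W
ΣR = 7.188×10^-7 + 0.2513 = 0.2513 K/W
Q = ΔT/ΣR = (504 K − 292.7 K)/0.2513 = 841 W

Q = 841 W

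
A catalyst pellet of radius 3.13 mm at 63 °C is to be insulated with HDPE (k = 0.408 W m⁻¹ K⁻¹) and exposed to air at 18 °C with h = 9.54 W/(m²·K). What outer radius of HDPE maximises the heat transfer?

r_cr = 8.55 cm

For a sphere, r_cr = 2k_ins/h = 2·0.408/9.54 = 0.0855 m = 8.55 cm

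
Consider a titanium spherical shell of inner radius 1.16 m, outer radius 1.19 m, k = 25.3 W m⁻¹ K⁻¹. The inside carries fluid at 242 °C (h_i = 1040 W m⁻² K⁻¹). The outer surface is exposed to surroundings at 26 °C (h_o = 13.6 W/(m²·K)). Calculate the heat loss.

Treat each layer as a resistance in series:
  R_conv,in = 1/(4πr²h) = 1/(4π·1.16²·1040) = 5.686×10^-5 K/W
  R_titanium = (1/1.16 − 1/1.19)/(4πk) = 0.02173/(4π·25.3) = 6.836×10^-5 K/W
  R_conv,out = 1/(4πr²h) = 1/(4π·1.19²·13.6) = 0.004132 K/W
ΣR = 5.686×10^-5 + 6.836×10^-5 + 0.004132 = 0.004257 K/W
Q = ΔT/ΣR = (242 °C − 26 °C)/0.004257 = 50700 W

Q = 50700 W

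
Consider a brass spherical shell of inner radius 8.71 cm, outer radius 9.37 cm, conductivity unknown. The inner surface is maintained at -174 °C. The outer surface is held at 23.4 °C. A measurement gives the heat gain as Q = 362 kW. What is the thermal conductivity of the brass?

k = 118 W/m·K

ΣR = ΔT/Q = |-174 − 23.4|/3.62×10^5 = 5.453×10^-4 K/W
(1/r₁−1/r₂)/(4πk) = 5.453×10^-4 ⇒ k = 0.8087/(4π·5.453×10^-4) = 118 W/m·K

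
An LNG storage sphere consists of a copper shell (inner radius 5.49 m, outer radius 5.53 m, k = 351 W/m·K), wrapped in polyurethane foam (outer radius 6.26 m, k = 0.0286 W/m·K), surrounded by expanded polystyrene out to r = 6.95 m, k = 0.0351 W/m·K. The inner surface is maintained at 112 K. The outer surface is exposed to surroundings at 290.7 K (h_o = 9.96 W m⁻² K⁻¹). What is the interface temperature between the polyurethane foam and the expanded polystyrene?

T = 222.6 K

Treat each layer as a resistance in series:
  R_copper = (1/5.49 − 1/5.53)/(4πk) = 0.001318/(4π·351) = 2.987×10^-7 K/W
  R_polyurethane foam = (1/5.53 − 1/6.26)/(4πk) = 0.02109/(4π·0.0286) = 0.05867 K/W
  R_expanded polystyrene = (1/6.26 − 1/6.95)/(4πk) = 0.01586/(4π·0.0351) = 0.03596 K/W
  R_conv,out = 1/(4πr²h) = 1/(4π·6.95²·9.96) = 1.654×10^-4 K/W
ΣR = 2.987×10^-7 + 0.05867 + 0.03596 + 1.654×10^-4 = 0.09480 K/W
Q = ΔT/ΣR = (112 K − 290.7 K)/0.09480 = -1885 W
From the inner boundary to the polyurethane foam/expanded polystyrene interface, ΣR_partial = 0.05867 K/W.
T_interface = T_in − Q·ΣR_partial = 112 K − (-1885)(0.05867) = 222.6 K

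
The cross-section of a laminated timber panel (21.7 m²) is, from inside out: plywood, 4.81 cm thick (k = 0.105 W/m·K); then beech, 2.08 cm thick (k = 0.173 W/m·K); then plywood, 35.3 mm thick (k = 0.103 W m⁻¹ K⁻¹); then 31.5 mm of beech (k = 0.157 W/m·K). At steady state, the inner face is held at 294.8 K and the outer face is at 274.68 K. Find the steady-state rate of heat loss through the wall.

Resistance network (inner→outer):
  R_plywood = L/(kA) = 0.0481/(0.105·21.7) = 0.02111 K/W
  R_beech = L/(kA) = 0.0208/(0.173·21.7) = 0.005541 K/W
  R_plywood = L/(kA) = 0.0353/(0.103·21.7) = 0.01579 K/W
  R_beech = L/(kA) = 0.0315/(0.157·21.7) = 0.009246 K/W
ΣR = 0.02111 + 0.005541 + 0.01579 + 0.009246 = 0.05169 K/W
Q = ΔT/ΣR = (294.8 K − 274.68 K)/0.05169 = 389 W

Q = 389 W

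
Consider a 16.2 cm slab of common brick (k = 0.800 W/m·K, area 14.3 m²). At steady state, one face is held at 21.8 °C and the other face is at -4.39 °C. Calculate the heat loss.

Q = 1850 W

Q = kA·ΔT/L = 0.800 × 14.3 × |21.8 °C − -4.39 °C| / 0.162 = 1850 W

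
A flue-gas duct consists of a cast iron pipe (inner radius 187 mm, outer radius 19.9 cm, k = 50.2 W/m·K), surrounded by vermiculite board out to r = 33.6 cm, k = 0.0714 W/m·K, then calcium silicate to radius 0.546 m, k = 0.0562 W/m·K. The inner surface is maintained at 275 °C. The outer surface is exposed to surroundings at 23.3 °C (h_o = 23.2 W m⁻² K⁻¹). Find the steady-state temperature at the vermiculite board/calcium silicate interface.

T = 160 °C

Treat each layer as a resistance in series:
  R'_cast iron = ln(0.199/0.187)/(2πk) = 0.06220/(2π·50.2) = 1.972×10^-4 m·K/W
  R'_vermiculite board = ln(0.336/0.199)/(2πk) = 0.5238/(2π·0.0714) = 1.168 m·K/W
  R'_calcium silicate = ln(0.546/0.336)/(2πk) = 0.4855/(2π·0.0562) = 1.375 m·K/W
  R'_conv,out = 1/(2πr h) = 1/(2π·0.546·23.2) = 0.01256 m·K/W
ΣR = 1.972×10^-4 + 1.168 + 1.375 + 0.01256 = 2.556 m·K/W
Q' = ΔT/ΣR = (275 °C − 23.3 °C)/2.556 = 98.47 W/m
From the inner boundary to the vermiculite board/calcium silicate interface, ΣR_partial = 1.168 m·K/W.
T_interface = T_in − Q'·ΣR_partial = 275 °C − (98.47)(1.168) = 160 °C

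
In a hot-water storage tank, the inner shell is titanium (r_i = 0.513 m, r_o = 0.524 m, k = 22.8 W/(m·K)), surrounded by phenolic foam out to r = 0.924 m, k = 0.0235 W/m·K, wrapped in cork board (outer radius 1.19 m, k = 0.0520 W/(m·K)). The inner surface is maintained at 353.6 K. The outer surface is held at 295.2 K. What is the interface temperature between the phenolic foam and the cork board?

T = 302.0 K

Series thermal resistances, inner to outer:
  R_titanium = (1/0.513 − 1/0.524)/(4πk) = 0.04092/(4π·22.8) = 1.428×10^-4 K/W
  R_phenolic foam = (1/0.524 − 1/0.924)/(4πk) = 0.8261/(4π·0.0235) = 2.798 K/W
  R_cork board = (1/0.924 − 1/1.19)/(4πk) = 0.2419/(4π·0.0520) = 0.3702 K/W
ΣR = 1.428×10^-4 + 2.798 + 0.3702 = 3.168 K/W
Q = ΔT/ΣR = (353.6 K − 295.2 K)/3.168 = 18.43 W
From the inner boundary to the phenolic foam/cork board interface, ΣR_partial = 2.798 K/W.
T_interface = T_in − Q·ΣR_partial = 353.6 K − (18.43)(2.798) = 302.0 K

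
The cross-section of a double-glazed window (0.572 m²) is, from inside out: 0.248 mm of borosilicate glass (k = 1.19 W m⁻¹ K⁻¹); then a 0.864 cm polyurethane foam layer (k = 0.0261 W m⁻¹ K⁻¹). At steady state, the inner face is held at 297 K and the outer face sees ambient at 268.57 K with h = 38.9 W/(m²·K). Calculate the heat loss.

Resistance network (inner→outer):
  R_borosilicate glass = L/(kA) = 2.48×10^-4/(1.19·0.572) = 3.643×10^-4 K/W
  R_polyurethane foam = L/(kA) = 0.00864/(0.0261·0.572) = 0.5787 K/W
  R_conv,out = 1/(hA) = 1/(38.9·0.572) = 0.04494 K/W
ΣR = 3.643×10^-4 + 0.5787 + 0.04494 = 0.6240 K/W
Q = ΔT/ΣR = (297 K − 268.57 K)/0.6240 = 45.6 W

Q = 45.6 W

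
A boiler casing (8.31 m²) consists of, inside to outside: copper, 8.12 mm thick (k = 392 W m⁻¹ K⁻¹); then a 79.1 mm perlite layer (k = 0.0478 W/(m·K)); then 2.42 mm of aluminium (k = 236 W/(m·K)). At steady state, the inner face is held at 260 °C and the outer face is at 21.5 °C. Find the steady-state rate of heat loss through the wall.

Q = 1200 W

Resistance network (inner→outer):
  R_copper = L/(kA) = 0.00812/(392·8.31) = 2.493×10^-6 K/W
  R_perlite = L/(kA) = 0.0791/(0.0478·8.31) = 0.1991 K/W
  R_aluminium = L/(kA) = 0.00242/(236·8.31) = 1.234×10^-6 K/W
ΣR = 2.493×10^-6 + 0.1991 + 1.234×10^-6 = 0.1991 K/W
Q = ΔT/ΣR = (260 °C − 21.5 °C)/0.1991 = 1200 W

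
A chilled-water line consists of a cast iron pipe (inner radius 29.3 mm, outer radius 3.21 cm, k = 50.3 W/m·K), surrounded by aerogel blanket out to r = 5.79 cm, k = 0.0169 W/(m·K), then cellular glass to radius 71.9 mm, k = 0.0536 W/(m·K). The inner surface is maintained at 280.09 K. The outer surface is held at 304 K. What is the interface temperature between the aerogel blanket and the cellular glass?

Series thermal resistances, inner to outer:
  R'_cast iron = ln(0.0321/0.0293)/(2πk) = 0.09127/(2π·50.3) = 2.888×10^-4 m·K/W
  R'_aerogel blanket = ln(0.0579/0.0321)/(2πk) = 0.5899/(2π·0.0169) = 5.555 m·K/W
  R'_cellular glass = ln(0.0719/0.0579)/(2πk) = 0.2166/(2π·0.0536) = 0.6430 m·K/W
ΣR = 2.888×10^-4 + 5.555 + 0.6430 = 6.198 m·K/W
Q' = ΔT/ΣR = (280.09 K − 304 K)/6.198 = -3.858 W/m
From the inner boundary to the aerogel blanket/cellular glass interface, ΣR_partial = 5.555 m·K/W.
T_interface = T_in − Q'·ΣR_partial = 280.09 K − (-3.858)(5.555) = 301.5 K

T = 301.5 K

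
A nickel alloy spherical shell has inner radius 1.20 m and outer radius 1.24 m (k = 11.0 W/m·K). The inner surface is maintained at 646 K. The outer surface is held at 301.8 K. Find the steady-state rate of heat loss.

Q = 1770 kW

Q = 4πk·ΔT/(1/r₁ − 1/r₂) = 4π × 11.0 × 344.2 / (1/1.20 − 1/1.24) = 1.77×10^6 W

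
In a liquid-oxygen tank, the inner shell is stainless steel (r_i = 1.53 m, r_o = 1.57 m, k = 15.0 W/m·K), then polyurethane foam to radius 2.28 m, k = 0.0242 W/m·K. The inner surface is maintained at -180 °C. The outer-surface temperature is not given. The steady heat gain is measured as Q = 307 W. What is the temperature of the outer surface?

Series resistances:
  R_stainless steel = (1/1.53 − 1/1.57)/(4πk) = 0.01665/(4π·15.0) = 8.834×10^-5 K/W
  R_polyurethane foam = (1/1.57 − 1/2.28)/(4πk) = 0.1983/(4π·0.0242) = 0.6522 K/W
ΣR = 0.6523 K/W
ΔT = Q·ΣR = 307 × 0.6523 = 200.3 K
Heat flows inward, so T_out = T_in + ΔT = -180 + 200.3 = 20.3 °C

T_out = 20.3 °C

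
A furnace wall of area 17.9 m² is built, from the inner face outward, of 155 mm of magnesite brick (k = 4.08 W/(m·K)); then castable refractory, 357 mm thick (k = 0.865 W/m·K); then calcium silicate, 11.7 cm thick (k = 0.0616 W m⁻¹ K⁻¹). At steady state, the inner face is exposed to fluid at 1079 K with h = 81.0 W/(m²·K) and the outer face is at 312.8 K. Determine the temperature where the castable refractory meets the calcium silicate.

Resistance network (inner→outer):
  R_conv,in = 1/(hA) = 1/(81.0·17.9) = 6.897×10^-4 K/W
  R_magnesite brick = L/(kA) = 0.155/(4.08·17.9) = 0.002122 K/W
  R_castable refractory = L/(kA) = 0.357/(0.865·17.9) = 0.02306 K/W
  R_calcium silicate = L/(kA) = 0.117/(0.0616·17.9) = 0.1061 K/W
ΣR = 6.897×10^-4 + 0.002122 + 0.02306 + 0.1061 = 0.1320 K/W
Q = ΔT/ΣR = (1079 K − 312.8 K)/0.1320 = 5805 W
From the inner boundary to the castable refractory/calcium silicate interface, ΣR_partial = 0.02587 K/W.
T_interface = T_in − Q·ΣR_partial = 1079 K − (5805)(0.02587) = 929 K

T = 929 K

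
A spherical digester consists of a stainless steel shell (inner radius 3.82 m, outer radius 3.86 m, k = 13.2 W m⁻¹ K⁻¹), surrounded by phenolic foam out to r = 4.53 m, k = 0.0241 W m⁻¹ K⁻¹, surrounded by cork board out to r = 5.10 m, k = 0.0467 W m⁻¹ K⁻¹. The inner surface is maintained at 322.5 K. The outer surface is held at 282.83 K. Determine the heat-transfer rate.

Q = 235 W

Series thermal resistances, inner to outer:
  R_stainless steel = (1/3.82 − 1/3.86)/(4πk) = 0.002713/(4π·13.2) = 1.635×10^-5 K/W
  R_phenolic foam = (1/3.86 − 1/4.53)/(4πk) = 0.03832/(4π·0.0241) = 0.1265 K/W
  R_cork board = (1/4.53 − 1/5.10)/(4πk) = 0.02467/(4π·0.0467) = 0.04204 K/W
ΣR = 1.635×10^-5 + 0.1265 + 0.04204 = 0.1686 K/W
Q = ΔT/ΣR = (322.5 K − 282.83 K)/0.1686 = 235 W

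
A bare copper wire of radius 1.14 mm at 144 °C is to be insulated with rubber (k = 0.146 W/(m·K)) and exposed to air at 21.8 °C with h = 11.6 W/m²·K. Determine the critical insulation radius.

For a cylinder, r_cr = k_ins/h = 0.146/11.6 = 0.0126 m = 1.26 cm

r_cr = 1.26 cm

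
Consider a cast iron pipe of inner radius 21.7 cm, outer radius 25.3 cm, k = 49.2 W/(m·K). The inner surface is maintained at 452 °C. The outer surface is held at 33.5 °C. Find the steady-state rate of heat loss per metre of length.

Q' = 843 kW/m

Q' = 2πk·ΔT/ln(r₂/r₁) = 2π × 49.2 × 418.5 / ln(0.253/0.217) = 8.43×10^5 W/m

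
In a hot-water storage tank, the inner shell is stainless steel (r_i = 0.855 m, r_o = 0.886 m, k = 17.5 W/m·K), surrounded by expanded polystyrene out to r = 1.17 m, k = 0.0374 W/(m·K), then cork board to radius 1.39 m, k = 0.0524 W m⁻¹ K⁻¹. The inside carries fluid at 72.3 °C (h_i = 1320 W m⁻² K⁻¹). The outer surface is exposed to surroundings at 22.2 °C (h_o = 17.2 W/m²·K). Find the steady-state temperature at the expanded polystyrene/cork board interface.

Series thermal resistances, inner to outer:
  R_conv,in = 1/(4πr²h) = 1/(4π·0.855²·1320) = 8.247×10^-5 K/W
  R_stainless steel = (1/0.855 − 1/0.886)/(4πk) = 0.04092/(4π·17.5) = 1.861×10^-4 K/W
  R_expanded polystyrene = (1/0.886 − 1/1.17)/(4πk) = 0.2740/(4π·0.0374) = 0.5829 K/W
  R_cork board = (1/1.17 − 1/1.39)/(4πk) = 0.1353/(4π·0.0524) = 0.2054 K/W
  R_conv,out = 1/(4πr²h) = 1/(4π·1.39²·17.2) = 0.002395 K/W
ΣR = 8.247×10^-5 + 1.861×10^-4 + 0.5829 + 0.2054 + 0.002395 = 0.7910 K/W
Q = ΔT/ΣR = (72.3 °C − 22.2 °C)/0.7910 = 63.34 W
From the inner boundary to the expanded polystyrene/cork board interface, ΣR_partial = 0.5832 K/W.
T_interface = T_in − Q·ΣR_partial = 72.3 °C − (63.34)(0.5832) = 35.4 °C

T = 35.4 °C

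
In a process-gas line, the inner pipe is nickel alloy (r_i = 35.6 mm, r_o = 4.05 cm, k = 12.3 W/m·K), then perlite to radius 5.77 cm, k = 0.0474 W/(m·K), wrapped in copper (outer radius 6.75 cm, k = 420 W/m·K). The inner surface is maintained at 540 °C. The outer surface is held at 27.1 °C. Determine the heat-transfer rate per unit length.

Treat each layer as a resistance in series:
  R'_nickel alloy = ln(0.0405/0.0356)/(2πk) = 0.1290/(2π·12.3) = 0.001669 m·K/W
  R'_perlite = ln(0.0577/0.0405)/(2πk) = 0.3540/(2π·0.0474) = 1.188 m·K/W
  R'_copper = ln(0.0675/0.0577)/(2πk) = 0.1569/(2π·420) = 5.944×10^-5 m·K/W
ΣR = 0.001669 + 1.188 + 5.944×10^-5 = 1.190 m·K/W
Q' = ΔT/ΣR = (540 °C − 27.1 °C)/1.190 = 431 W/m

Q' = 431 W/m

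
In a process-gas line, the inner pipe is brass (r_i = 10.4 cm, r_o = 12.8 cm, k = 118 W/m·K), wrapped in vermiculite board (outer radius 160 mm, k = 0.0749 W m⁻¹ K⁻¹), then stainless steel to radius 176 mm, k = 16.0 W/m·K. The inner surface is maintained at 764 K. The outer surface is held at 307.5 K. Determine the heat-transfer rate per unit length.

Q' = 960 W/m

Resistance network (inner→outer):
  R'_brass = ln(0.128/0.104)/(2πk) = 0.2076/(2π·118) = 2.801×10^-4 m·K/W
  R'_vermiculite board = ln(0.160/0.128)/(2πk) = 0.2231/(2π·0.0749) = 0.4742 m·K/W
  R'_stainless steel = ln(0.176/0.160)/(2πk) = 0.09531/(2π·16.0) = 9.481×10^-4 m·K/W
ΣR = 2.801×10^-4 + 0.4742 + 9.481×10^-4 = 0.4754 m·K/W
Q' = ΔT/ΣR = (764 K − 307.5 K)/0.4754 = 960 W/m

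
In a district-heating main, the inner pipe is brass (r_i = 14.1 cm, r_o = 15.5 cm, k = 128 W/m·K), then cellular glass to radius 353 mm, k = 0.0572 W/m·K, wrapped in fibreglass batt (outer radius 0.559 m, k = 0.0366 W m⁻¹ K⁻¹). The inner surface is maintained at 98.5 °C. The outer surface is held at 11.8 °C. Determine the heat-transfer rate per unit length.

Resistance network (inner→outer):
  R'_brass = ln(0.155/0.141)/(2πk) = 0.09467/(2π·128) = 1.177×10^-4 m·K/W
  R'_cellular glass = ln(0.353/0.155)/(2πk) = 0.8230/(2π·0.0572) = 2.290 m·K/W
  R'_fibreglass batt = ln(0.559/0.353)/(2πk) = 0.4597/(2π·0.0366) = 1.999 m·K/W
ΣR = 1.177×10^-4 + 2.290 + 1.999 = 4.289 m·K/W
Q' = ΔT/ΣR = (98.5 °C − 11.8 °C)/4.289 = 20.2 W/m

Q' = 20.2 W/m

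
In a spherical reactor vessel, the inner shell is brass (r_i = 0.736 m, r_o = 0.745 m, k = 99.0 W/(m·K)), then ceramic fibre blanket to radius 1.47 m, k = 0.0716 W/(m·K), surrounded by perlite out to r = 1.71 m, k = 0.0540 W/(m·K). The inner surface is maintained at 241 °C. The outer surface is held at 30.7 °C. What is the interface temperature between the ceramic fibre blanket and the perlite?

T = 64.5 °C

Resistance network (inner→outer):
  R_brass = (1/0.736 − 1/0.745)/(4πk) = 0.01641/(4π·99.0) = 1.319×10^-5 K/W
  R_ceramic fibre blanket = (1/0.745 − 1/1.47)/(4πk) = 0.6620/(4π·0.0716) = 0.7358 K/W
  R_perlite = (1/1.47 − 1/1.71)/(4πk) = 0.09548/(4π·0.0540) = 0.1407 K/W
ΣR = 1.319×10^-5 + 0.7358 + 0.1407 = 0.8765 K/W
Q = ΔT/ΣR = (241 °C − 30.7 °C)/0.8765 = 239.9 W
From the inner boundary to the ceramic fibre blanket/perlite interface, ΣR_partial = 0.7358 K/W.
T_interface = T_in − Q·ΣR_partial = 241 °C − (239.9)(0.7358) = 64.5 °C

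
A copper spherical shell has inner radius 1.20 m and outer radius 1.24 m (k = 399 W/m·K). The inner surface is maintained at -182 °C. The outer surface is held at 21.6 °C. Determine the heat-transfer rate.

Q = 38000 kW

Q = 4πk·ΔT/(1/r₁ − 1/r₂) = 4π × 399 × 203.6 / (1/1.20 − 1/1.24) = 3.80×10^7 W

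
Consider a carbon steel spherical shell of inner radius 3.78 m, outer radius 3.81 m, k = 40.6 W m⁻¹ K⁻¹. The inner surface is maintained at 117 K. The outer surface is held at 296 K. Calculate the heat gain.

Q = 43800 kW

Q = 4πk·ΔT/(1/r₁ − 1/r₂) = 4π × 40.6 × 179 / (1/3.78 − 1/3.81) = 4.38×10^7 W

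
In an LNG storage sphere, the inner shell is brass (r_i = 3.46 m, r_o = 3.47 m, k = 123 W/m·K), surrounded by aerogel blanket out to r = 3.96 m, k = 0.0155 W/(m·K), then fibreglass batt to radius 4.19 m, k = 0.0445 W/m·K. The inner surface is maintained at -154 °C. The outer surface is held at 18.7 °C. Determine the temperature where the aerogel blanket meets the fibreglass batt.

T = -1.9 °C

Treat each layer as a resistance in series:
  R_brass = (1/3.46 − 1/3.47)/(4πk) = 8.329×10^-4/(4π·123) = 5.389×10^-7 K/W
  R_aerogel blanket = (1/3.47 − 1/3.96)/(4πk) = 0.03566/(4π·0.0155) = 0.1831 K/W
  R_fibreglass batt = (1/3.96 − 1/4.19)/(4πk) = 0.01386/(4π·0.0445) = 0.02479 K/W
ΣR = 5.389×10^-7 + 0.1831 + 0.02479 = 0.2079 K/W
Q = ΔT/ΣR = (-154 °C − 18.7 °C)/0.2079 = -830.7 W
From the inner boundary to the aerogel blanket/fibreglass batt interface, ΣR_partial = 0.1831 K/W.
T_interface = T_in − Q·ΣR_partial = -154 °C − (-830.7)(0.1831) = -1.9 °C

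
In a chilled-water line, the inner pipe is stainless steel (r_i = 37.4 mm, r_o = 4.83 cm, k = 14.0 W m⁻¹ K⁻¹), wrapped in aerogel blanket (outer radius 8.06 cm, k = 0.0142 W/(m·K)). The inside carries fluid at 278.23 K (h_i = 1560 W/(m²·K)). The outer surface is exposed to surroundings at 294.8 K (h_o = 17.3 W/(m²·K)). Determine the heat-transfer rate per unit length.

Resistance network (inner→outer):
  R'_conv,in = 1/(2πr h) = 1/(2π·0.0374·1560) = 0.002728 m·K/W
  R'_stainless steel = ln(0.0483/0.0374)/(2πk) = 0.2558/(2π·14.0) = 0.002908 m·K/W
  R'_aerogel blanket = ln(0.0806/0.0483)/(2πk) = 0.5121/(2π·0.0142) = 5.739 m·K/W
  R'_conv,out = 1/(2πr h) = 1/(2π·0.0806·17.3) = 0.1141 m·K/W
ΣR = 0.002728 + 0.002908 + 5.739 + 0.1141 = 5.859 m·K/W
Q' = ΔT/ΣR = (278.23 K − 294.8 K)/5.859 = -2.83 W/m
(Negative Q' ⇒ heat flows inward; heat gain = 2.83 W/m.)

Q' = 2.83 W/m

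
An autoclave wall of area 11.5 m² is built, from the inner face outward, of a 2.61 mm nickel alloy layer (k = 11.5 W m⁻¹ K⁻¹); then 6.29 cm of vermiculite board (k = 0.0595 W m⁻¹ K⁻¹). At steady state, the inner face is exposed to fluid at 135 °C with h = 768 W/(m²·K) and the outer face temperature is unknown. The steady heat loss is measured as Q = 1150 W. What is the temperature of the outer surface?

Sum the resistances:
  R_conv,in = 1/(hA) = 1/(768·11.5) = 1.132×10^-4 K/W
  R_nickel alloy = L/(kA) = 0.00261/(11.5·11.5) = 1.974×10^-5 K/W
  R_vermiculite board = L/(kA) = 0.0629/(0.0595·11.5) = 0.09193 K/W
ΣR = 0.09206 K/W
ΔT = Q·ΣR = 1150 × 0.09206 = 105.9 K
Heat flows outward, so T_out = T_in − ΔT = 135 − 105.9 = 29.1 °C

T_out = 29.1 °C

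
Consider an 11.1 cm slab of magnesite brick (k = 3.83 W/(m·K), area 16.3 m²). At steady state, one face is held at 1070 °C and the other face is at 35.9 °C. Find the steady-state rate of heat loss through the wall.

Q = 582 kW

Q = kA·ΔT/L = 3.83 × 16.3 × |1070 °C − 35.9 °C| / 0.111 = 5.82×10^5 W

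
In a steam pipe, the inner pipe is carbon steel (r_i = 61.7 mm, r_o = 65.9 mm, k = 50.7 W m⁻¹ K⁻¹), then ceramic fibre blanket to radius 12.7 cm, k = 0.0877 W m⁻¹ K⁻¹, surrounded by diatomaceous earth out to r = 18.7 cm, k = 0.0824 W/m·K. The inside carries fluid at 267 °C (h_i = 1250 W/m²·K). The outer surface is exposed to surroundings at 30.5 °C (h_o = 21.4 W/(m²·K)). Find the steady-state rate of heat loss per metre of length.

Treat each layer as a resistance in series:
  R'_conv,in = 1/(2πr h) = 1/(2π·0.0617·1250) = 0.002064 m·K/W
  R'_carbon steel = ln(0.0659/0.0617)/(2πk) = 0.06585/(2π·50.7) = 2.067×10^-4 m·K/W
  R'_ceramic fibre blanket = ln(0.127/0.0659)/(2πk) = 0.6560/(2π·0.0877) = 1.191 m·K/W
  R'_diatomaceous earth = ln(0.187/0.127)/(2πk) = 0.3869/(2π·0.0824) = 0.7473 m·K/W
  R'_conv,out = 1/(2πr h) = 1/(2π·0.187·21.4) = 0.03977 m·K/W
ΣR = 0.002064 + 2.067×10^-4 + 1.191 + 0.7473 + 0.03977 = 1.980 m·K/W
Q' = ΔT/ΣR = (267 °C − 30.5 °C)/1.980 = 119 W/m

Q' = 119 W/m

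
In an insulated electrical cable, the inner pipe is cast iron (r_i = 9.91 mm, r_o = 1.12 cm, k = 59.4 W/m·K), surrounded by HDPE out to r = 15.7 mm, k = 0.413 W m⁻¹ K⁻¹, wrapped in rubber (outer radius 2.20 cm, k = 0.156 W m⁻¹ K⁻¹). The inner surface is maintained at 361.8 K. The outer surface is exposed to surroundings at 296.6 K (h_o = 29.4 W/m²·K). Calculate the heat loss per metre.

Q' = 90.5 W/m

Treat each layer as a resistance in series:
  R'_cast iron = ln(0.0112/0.00991)/(2πk) = 0.1224/(2π·59.4) = 3.279×10^-4 m·K/W
  R'_HDPE = ln(0.0157/0.0112)/(2πk) = 0.3377/(2π·0.413) = 0.1302 m·K/W
  R'_rubber = ln(0.0220/0.0157)/(2πk) = 0.3374/(2π·0.156) = 0.3442 m·K/W
  R'_conv,out = 1/(2πr h) = 1/(2π·0.0220·29.4) = 0.2461 m·K/W
ΣR = 3.279×10^-4 + 0.1302 + 0.3442 + 0.2461 = 0.7208 m·K/W
Q' = ΔT/ΣR = (361.8 K − 296.6 K)/0.7208 = 90.5 W/m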